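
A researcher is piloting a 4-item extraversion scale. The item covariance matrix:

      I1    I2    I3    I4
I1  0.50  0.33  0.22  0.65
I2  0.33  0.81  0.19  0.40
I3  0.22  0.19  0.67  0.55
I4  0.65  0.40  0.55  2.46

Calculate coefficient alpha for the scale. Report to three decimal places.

coefficient alpha = 0.684

Σσᵢ² = 0.50 + 0.81 + 0.67 + 2.46 = 4.44
Σ_{i<j} σ_ij = 2.34
Var(T) = 4.44 + 2 × 2.34 = 9.12
α = (k/(k−1))·(1 − Σσᵢ²/Var(T)) = (4/3)·(1 − 4.44/9.12) = 0.684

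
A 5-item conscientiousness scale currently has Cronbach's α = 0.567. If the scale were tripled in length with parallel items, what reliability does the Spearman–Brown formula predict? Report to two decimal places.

Length factor m = 3
α' = m·α / (1 + (m−1)·α)
   = 3 × 0.567 / (1 + (3 − 1) × 0.567)
   = 1.7010 / 2.1340 = 0.80

predicted reliability = 0.80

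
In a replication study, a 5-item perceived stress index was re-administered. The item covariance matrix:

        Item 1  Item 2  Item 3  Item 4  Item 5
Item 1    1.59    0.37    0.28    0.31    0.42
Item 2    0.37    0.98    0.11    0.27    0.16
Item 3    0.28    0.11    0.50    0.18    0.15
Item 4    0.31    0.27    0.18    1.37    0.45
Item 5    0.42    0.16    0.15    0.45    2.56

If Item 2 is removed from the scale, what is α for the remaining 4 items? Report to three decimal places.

α = 0.497

Remaining items: Item 1, Item 3, Item 4, Item 5 (k = 4).
sum of item variances = 1.59 + 0.50 + 1.37 + 2.56 = 6.02
Var(T) = 6.02 + 2 × 1.79 = 9.60
α (item deleted) = (4/3)·(1 − 6.02/9.60) = 0.497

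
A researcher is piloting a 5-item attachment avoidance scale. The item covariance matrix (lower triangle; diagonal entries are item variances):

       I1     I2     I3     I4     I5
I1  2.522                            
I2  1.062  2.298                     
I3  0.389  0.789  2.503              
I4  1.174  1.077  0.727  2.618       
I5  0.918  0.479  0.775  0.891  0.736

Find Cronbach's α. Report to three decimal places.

sum of item variances = 2.522 + 2.298 + 2.503 + 2.618 + 0.736 = 10.677
Sum of off-diagonal covariances = 8.281
Var(T) = 10.677 + 2 × 8.281 = 27.239
α = (k/(k−1))·(1 − sum of item variances/Var(T)) = (5/4)·(1 − 10.677/27.239) = 0.760

α = 0.760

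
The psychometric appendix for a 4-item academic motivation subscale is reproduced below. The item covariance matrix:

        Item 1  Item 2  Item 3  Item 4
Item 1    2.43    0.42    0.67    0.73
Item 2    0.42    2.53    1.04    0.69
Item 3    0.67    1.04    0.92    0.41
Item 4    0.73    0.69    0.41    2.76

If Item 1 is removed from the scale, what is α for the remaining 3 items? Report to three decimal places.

α = 0.612

Remaining items: Item 2, Item 3, Item 4 (k = 3).
Σσᵢ² = 2.53 + 0.92 + 2.76 = 6.21
total variance = 6.21 + 2 × 2.14 = 10.49
α (item deleted) = (3/2)·(1 − 6.21/10.49) = 0.612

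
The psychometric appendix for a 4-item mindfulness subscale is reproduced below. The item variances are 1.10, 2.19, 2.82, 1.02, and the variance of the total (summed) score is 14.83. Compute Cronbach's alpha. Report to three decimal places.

ΣVar(i) = 1.10 + 2.19 + 2.82 + 1.02 = 7.13
α = (k/(k−1))·(1 − ΣVar(i)/σ²_T) = (4/3)·(1 − 7.13/14.83) = 0.692

α = 0.692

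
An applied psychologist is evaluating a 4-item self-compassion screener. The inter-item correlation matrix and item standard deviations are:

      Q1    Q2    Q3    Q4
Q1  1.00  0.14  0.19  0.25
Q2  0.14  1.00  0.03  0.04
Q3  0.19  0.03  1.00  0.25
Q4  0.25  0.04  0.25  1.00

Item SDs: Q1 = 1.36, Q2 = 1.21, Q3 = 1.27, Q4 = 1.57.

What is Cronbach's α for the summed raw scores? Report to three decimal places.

Σσ²ᵢ = 1.36² + 1.21² + 1.27² + 1.57² = 7.3915
Covariances σ_ij = r_ij · s_i · s_j:
  σ(Q1,Q2) = 0.14 × 1.36 × 1.21 = 0.2304
  σ(Q1,Q3) = 0.19 × 1.36 × 1.27 = 0.3282
  σ(Q1,Q4) = 0.25 × 1.36 × 1.57 = 0.5338
  σ(Q2,Q3) = 0.03 × 1.21 × 1.27 = 0.0461
  σ(Q2,Q4) = 0.04 × 1.21 × 1.57 = 0.0760
  σ(Q3,Q4) = 0.25 × 1.27 × 1.57 = 0.4985
σ²_T = Σσ²ᵢ + 2·Σσ_ij = 7.3915 + 2 × 1.7130 = 10.8175
α = (4/3)·(1 − 7.3915/10.8175) = 0.422

α = 0.422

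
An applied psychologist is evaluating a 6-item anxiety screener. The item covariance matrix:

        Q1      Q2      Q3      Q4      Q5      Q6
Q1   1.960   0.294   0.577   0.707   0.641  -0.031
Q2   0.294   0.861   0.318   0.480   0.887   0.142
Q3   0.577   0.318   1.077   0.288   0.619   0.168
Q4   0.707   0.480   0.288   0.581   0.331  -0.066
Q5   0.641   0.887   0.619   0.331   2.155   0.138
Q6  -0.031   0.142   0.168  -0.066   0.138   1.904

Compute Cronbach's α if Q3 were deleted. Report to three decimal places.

Remaining items: Q1, Q2, Q4, Q5, Q6 (k = 5).
sum of item variances = 1.960 + 0.861 + 0.581 + 2.155 + 1.904 = 7.461
total variance = 7.461 + 2 × 3.523 = 14.507
α (item deleted) = (5/4)·(1 − 7.461/14.507) = 0.607

α = 0.607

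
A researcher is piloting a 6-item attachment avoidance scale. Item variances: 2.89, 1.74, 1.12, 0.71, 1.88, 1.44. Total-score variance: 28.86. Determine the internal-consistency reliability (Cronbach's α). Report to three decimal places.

α = 0.793

Σσ²ᵢ = 2.89 + 1.74 + 1.12 + 0.71 + 1.88 + 1.44 = 9.78
α = (k/(k−1))·(1 − Σσ²ᵢ/σ²_T) = (6/5)·(1 − 9.78/28.86) = 0.793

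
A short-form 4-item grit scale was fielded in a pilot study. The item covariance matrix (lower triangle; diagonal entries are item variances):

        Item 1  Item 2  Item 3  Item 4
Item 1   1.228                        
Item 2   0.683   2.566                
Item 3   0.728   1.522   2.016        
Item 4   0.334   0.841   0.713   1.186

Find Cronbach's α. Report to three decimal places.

α = 0.773

Σσ²ᵢ = 1.228 + 2.566 + 2.016 + 1.186 = 6.996
Sum of the distinct covariances = 4.821
Var(T) = 6.996 + 2 × 4.821 = 16.638
α = (k/(k−1))·(1 − Σσ²ᵢ/Var(T)) = (4/3)·(1 − 6.996/16.638) = 0.773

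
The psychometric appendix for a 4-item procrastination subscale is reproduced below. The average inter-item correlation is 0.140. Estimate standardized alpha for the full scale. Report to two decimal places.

Standardized α = k·r̄ / (1 + (k−1)·r̄) = 4 × 0.140 / (1 + 3 × 0.140)
  = 0.5600 / 1.4200 = 0.39

standardized alpha = 0.39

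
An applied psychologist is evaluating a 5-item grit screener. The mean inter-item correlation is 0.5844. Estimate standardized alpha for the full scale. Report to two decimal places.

Standardized α = k·r̄ / (1 + (k−1)·r̄) = 5 × 0.5844 / (1 + 4 × 0.5844)
  = 2.9220 / 3.3376 = 0.88

standardized alpha = 0.88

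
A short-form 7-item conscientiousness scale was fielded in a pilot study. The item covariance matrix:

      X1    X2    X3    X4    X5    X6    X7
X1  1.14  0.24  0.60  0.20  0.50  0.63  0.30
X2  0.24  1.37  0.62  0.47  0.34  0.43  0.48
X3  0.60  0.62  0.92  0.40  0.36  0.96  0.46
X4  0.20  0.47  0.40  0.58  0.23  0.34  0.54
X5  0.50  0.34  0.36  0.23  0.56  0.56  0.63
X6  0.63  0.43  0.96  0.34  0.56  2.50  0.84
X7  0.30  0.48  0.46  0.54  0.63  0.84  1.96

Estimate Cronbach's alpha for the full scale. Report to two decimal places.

α = 0.81

Σσᵢ² = 1.14 + 1.37 + 0.92 + 0.58 + 0.56 + 2.50 + 1.96 = 9.03
Sum of off-diagonal covariances = 10.13
Var(T) = 9.03 + 2 × 10.13 = 29.29
α = (k/(k−1))·(1 − Σσᵢ²/Var(T)) = (7/6)·(1 − 9.03/29.29) = 0.81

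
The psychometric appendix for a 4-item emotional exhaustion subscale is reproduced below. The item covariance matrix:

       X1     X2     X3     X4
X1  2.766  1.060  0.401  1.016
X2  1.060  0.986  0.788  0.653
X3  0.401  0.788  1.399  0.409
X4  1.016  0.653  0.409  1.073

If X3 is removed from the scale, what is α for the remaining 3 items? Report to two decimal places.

α = 0.80

Remaining items: X1, X2, X4 (k = 3).
ΣVar(i) = 2.766 + 0.986 + 1.073 = 4.825
σ²_total = 4.825 + 2 × 2.729 = 10.283
α (item deleted) = (3/2)·(1 − 4.825/10.283) = 0.80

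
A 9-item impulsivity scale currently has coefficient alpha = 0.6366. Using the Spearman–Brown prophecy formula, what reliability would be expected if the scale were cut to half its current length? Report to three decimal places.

Length factor m = 1/2
α' = m·α / (1 − (1−m)·α)
   = 1/2 × 0.6366 / (1 − (1 − 1/2) × 0.6366)
   = 0.3183 / 0.6817 = 0.467

predicted reliability = 0.467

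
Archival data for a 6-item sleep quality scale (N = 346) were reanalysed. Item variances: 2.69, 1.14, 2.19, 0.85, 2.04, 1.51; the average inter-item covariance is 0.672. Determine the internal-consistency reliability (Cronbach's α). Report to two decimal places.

Cronbach's α = 0.79

Σσ²ᵢ = 2.69 + 1.14 + 2.19 + 0.85 + 2.04 + 1.51 = 10.42
Sum of the 15 distinct covariances = 15 × 0.672 = 10.080
total variance = Σσ²ᵢ + 2·Σcov = 10.42 + 2 × 10.080 = 30.580
α = (6/5)·(1 − 10.42/30.580) = 0.79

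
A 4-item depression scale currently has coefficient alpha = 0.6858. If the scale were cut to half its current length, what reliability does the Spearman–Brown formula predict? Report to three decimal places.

Length factor m = 1/2
α' = m·α / (1 − (1−m)·α)
   = 1/2 × 0.6858 / (1 − (1 − 1/2) × 0.6858)
   = 0.3429 / 0.6571 = 0.522

predicted reliability = 0.522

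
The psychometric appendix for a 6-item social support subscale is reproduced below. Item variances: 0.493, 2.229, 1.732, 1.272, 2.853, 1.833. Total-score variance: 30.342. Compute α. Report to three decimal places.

α = 0.788

sum of item variances = 0.493 + 2.229 + 1.732 + 1.272 + 2.853 + 1.833 = 10.412
α = (k/(k−1))·(1 − sum of item variances/σ²_T) = (6/5)·(1 − 10.412/30.342) = 0.788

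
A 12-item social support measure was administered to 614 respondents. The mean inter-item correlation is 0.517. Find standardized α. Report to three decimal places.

α = 0.928

Standardized α = k·r̄ / (1 + (k−1)·r̄) = 12 × 0.517 / (1 + 11 × 0.517)
  = 6.2040 / 6.6870 = 0.928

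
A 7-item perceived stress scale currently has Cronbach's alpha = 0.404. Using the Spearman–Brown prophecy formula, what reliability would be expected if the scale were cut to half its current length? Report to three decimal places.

predicted reliability = 0.253

Length factor m = 1/2
α' = m·α / (1 − (1−m)·α)
   = 1/2 × 0.404 / (1 − (1 − 1/2) × 0.404)
   = 0.2020 / 0.7980 = 0.253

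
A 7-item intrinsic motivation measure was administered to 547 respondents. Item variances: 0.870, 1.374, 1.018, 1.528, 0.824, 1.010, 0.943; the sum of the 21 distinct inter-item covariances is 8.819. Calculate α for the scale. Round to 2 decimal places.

α = 0.82

Σσ²ᵢ = 0.870 + 1.374 + 1.018 + 1.528 + 0.824 + 1.010 + 0.943 = 7.567
Sum of distinct covariances = 8.819
σ²_total = Σσ²ᵢ + 2·Σcov = 7.567 + 2 × 8.819 = 25.205
α = (7/6)·(1 − 7.567/25.205) = 0.82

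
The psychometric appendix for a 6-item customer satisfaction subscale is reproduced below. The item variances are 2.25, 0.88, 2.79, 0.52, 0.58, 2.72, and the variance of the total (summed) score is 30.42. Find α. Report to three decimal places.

α = 0.816

Σσᵢ² = 2.25 + 0.88 + 2.79 + 0.52 + 0.58 + 2.72 = 9.74
α = (k/(k−1))·(1 − Σσᵢ²/total variance) = (6/5)·(1 − 9.74/30.42) = 0.816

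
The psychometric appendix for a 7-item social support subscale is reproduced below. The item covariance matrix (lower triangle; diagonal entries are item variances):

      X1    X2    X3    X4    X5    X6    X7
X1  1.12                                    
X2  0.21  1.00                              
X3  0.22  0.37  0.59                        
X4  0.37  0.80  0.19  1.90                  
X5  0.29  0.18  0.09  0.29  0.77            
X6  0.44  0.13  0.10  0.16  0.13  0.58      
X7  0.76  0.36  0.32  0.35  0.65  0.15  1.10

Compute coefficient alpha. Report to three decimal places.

sum of item variances = 1.12 + 1.00 + 0.59 + 1.90 + 0.77 + 0.58 + 1.10 = 7.06
Sum of the distinct covariances = 6.56
total variance = 7.06 + 2 × 6.56 = 20.18
α = (k/(k−1))·(1 − sum of item variances/total variance) = (7/6)·(1 − 7.06/20.18) = 0.759

α = 0.759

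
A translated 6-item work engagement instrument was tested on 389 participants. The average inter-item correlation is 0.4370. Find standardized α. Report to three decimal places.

standardized α = 0.823

Standardized α = k·r̄ / (1 + (k−1)·r̄) = 6 × 0.4370 / (1 + 5 × 0.4370)
  = 2.6220 / 3.1850 = 0.823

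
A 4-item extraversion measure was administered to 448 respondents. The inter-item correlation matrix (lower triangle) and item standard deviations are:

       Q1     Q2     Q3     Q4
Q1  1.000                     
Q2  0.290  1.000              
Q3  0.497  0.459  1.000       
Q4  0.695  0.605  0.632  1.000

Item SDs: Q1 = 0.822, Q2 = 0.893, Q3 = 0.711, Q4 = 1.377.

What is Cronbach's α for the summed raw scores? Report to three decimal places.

α = 0.804

Σσ²ᵢ = 0.822² + 0.893² + 0.711² + 1.377² = 3.8748
Covariances σ_ij = r_ij · s_i · s_j:
  σ(Q1,Q2) = 0.290 × 0.822 × 0.893 = 0.2129
  σ(Q1,Q3) = 0.497 × 0.822 × 0.711 = 0.2905
  σ(Q1,Q4) = 0.695 × 0.822 × 1.377 = 0.7867
  σ(Q2,Q3) = 0.459 × 0.893 × 0.711 = 0.2914
  σ(Q2,Q4) = 0.605 × 0.893 × 1.377 = 0.7439
  σ(Q3,Q4) = 0.632 × 0.711 × 1.377 = 0.6188
σ²_T = Σσ²ᵢ + 2·Σσ_ij = 3.8748 + 2 × 2.9442 = 9.7632
α = (4/3)·(1 − 3.8748/9.7632) = 0.804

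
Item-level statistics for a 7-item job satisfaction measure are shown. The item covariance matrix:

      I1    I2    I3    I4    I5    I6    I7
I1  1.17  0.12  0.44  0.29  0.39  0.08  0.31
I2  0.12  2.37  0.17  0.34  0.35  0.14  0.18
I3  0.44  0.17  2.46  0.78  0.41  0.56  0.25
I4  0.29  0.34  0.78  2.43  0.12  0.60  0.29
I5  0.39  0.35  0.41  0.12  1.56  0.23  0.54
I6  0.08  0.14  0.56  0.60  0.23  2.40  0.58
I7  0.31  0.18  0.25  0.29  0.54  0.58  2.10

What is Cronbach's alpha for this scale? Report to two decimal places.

Σσᵢ² = 1.17 + 2.37 + 2.46 + 2.43 + 1.56 + 2.40 + 2.10 = 14.49
Sum of the distinct covariances = 7.17
Var(T) = 14.49 + 2 × 7.17 = 28.83
α = (k/(k−1))·(1 − Σσᵢ²/Var(T)) = (7/6)·(1 − 14.49/28.83) = 0.58

α = 0.58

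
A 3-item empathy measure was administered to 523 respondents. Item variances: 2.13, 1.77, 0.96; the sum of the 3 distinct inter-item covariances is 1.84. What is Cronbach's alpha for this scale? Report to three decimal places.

Cronbach's alpha = 0.646

sum of item variances = 2.13 + 1.77 + 0.96 = 4.86
Sum of distinct covariances = 1.84
σ²_total = sum of item variances + 2·Σcov = 4.86 + 2 × 1.84 = 8.54
α = (3/2)·(1 − 4.86/8.54) = 0.646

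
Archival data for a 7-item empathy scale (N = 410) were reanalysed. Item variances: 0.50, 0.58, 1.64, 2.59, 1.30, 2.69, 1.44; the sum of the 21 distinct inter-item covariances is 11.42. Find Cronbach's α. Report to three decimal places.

Cronbach's α = 0.794

Σσᵢ² = 0.50 + 0.58 + 1.64 + 2.59 + 1.30 + 2.69 + 1.44 = 10.74
Sum of distinct covariances = 11.42
σ²_total = Σσᵢ² + 2·Σcov = 10.74 + 2 × 11.42 = 33.58
α = (7/6)·(1 − 10.74/33.58) = 0.794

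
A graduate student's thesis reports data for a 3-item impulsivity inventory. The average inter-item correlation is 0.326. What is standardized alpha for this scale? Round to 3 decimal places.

standardized alpha = 0.592

Standardized α = k·r̄ / (1 + (k−1)·r̄) = 3 × 0.326 / (1 + 2 × 0.326)
  = 0.9780 / 1.6520 = 0.592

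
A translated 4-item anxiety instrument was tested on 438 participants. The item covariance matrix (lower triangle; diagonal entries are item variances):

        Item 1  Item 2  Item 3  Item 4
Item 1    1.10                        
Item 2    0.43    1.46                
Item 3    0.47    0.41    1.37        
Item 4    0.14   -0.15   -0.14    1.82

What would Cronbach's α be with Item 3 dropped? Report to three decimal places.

Remaining items: Item 1, Item 2, Item 4 (k = 3).
Σσᵢ² = 1.10 + 1.46 + 1.82 = 4.38
Var(T) = 4.38 + 2 × 0.42 = 5.22
α (item deleted) = (3/2)·(1 − 4.38/5.22) = 0.241

α = 0.241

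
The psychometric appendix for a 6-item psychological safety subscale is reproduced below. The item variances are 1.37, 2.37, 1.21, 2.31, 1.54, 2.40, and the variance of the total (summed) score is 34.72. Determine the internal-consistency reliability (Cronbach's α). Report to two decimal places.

Σσ²ᵢ = 1.37 + 2.37 + 1.21 + 2.31 + 1.54 + 2.40 = 11.20
α = (k/(k−1))·(1 − Σσ²ᵢ/total variance) = (6/5)·(1 − 11.20/34.72) = 0.81

Cronbach's α = 0.81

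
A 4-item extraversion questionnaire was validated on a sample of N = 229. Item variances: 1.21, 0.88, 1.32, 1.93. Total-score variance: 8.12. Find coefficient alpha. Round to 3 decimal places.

coefficient alpha = 0.456

sum of item variances = 1.21 + 0.88 + 1.32 + 1.93 = 5.34
α = (k/(k−1))·(1 − sum of item variances/Var(T)) = (4/3)·(1 − 5.34/8.12) = 0.456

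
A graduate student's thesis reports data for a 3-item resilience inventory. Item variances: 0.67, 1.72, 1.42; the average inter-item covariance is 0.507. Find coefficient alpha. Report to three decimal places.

coefficient alpha = 0.666

Σσᵢ² = 0.67 + 1.72 + 1.42 = 3.81
Sum of the 3 distinct covariances = 3 × 0.507 = 1.521
σ²_total = Σσᵢ² + 2·Σcov = 3.81 + 2 × 1.521 = 6.852
α = (3/2)·(1 − 3.81/6.852) = 0.666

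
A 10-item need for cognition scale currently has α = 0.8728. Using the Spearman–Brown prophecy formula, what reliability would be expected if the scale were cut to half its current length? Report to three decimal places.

Length factor m = 1/2
α' = m·α / (1 − (1−m)·α)
   = 1/2 × 0.8728 / (1 − (1 − 1/2) × 0.8728)
   = 0.4364 / 0.5636 = 0.774

predicted reliability = 0.774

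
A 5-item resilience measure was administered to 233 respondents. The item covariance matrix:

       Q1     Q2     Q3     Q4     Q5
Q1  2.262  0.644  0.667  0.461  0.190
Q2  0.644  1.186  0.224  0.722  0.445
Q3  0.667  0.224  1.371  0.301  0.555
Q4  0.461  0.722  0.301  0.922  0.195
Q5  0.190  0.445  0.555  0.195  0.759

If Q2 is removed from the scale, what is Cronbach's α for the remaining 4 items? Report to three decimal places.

α = 0.628

Remaining items: Q1, Q3, Q4, Q5 (k = 4).
Σσ²ᵢ = 2.262 + 1.371 + 0.922 + 0.759 = 5.314
Var(T) = 5.314 + 2 × 2.369 = 10.052
α (item deleted) = (4/3)·(1 − 5.314/10.052) = 0.628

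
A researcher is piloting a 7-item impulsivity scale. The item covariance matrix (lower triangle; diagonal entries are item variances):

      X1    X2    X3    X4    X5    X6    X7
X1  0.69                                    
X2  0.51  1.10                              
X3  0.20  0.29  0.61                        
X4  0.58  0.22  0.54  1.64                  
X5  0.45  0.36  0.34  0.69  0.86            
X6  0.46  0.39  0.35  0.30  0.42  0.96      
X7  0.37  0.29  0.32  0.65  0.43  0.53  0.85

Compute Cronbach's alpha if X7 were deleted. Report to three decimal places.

α = 0.811

Remaining items: X1, X2, X3, X4, X5, X6 (k = 6).
ΣVar(i) = 0.69 + 1.10 + 0.61 + 1.64 + 0.86 + 0.96 = 5.86
σ²_total = 5.86 + 2 × 6.10 = 18.06
α (item deleted) = (6/5)·(1 − 5.86/18.06) = 0.811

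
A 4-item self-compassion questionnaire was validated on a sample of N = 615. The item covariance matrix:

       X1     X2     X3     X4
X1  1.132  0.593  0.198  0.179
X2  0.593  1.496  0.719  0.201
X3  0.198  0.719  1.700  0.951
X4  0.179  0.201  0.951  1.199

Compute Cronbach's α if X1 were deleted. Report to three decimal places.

Remaining items: X2, X3, X4 (k = 3).
Σσ²ᵢ = 1.496 + 1.700 + 1.199 = 4.395
Var(T) = 4.395 + 2 × 1.871 = 8.137
α (item deleted) = (3/2)·(1 − 4.395/8.137) = 0.690

α = 0.690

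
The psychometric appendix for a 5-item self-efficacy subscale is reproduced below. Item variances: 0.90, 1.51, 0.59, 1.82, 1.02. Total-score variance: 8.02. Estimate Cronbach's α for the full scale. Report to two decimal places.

α = 0.34

ΣVar(i) = 0.90 + 1.51 + 0.59 + 1.82 + 1.02 = 5.84
α = (k/(k−1))·(1 − ΣVar(i)/Var(T)) = (5/4)·(1 − 5.84/8.02) = 0.34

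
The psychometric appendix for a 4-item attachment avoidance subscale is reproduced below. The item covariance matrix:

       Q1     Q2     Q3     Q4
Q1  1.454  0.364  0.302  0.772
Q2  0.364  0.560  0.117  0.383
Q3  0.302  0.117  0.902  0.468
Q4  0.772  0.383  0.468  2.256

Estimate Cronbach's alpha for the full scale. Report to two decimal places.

Σσ²ᵢ = 1.454 + 0.560 + 0.902 + 2.256 = 5.172
Sum of off-diagonal covariances = 2.406
Var(T) = 5.172 + 2 × 2.406 = 9.984
α = (k/(k−1))·(1 − Σσ²ᵢ/Var(T)) = (4/3)·(1 − 5.172/9.984) = 0.64

Cronbach's alpha = 0.64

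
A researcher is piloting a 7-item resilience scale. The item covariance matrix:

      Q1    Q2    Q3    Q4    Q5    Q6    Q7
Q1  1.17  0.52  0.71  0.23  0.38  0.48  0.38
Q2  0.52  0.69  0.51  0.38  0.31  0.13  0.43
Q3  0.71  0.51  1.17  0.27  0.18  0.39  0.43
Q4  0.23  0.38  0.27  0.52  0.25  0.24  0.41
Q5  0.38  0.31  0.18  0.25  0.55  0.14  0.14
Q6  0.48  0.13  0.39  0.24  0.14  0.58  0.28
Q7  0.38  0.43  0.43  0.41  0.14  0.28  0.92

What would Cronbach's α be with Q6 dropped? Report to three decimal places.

α = 0.825

Remaining items: Q1, Q2, Q3, Q4, Q5, Q7 (k = 6).
Σσᵢ² = 1.17 + 0.69 + 1.17 + 0.52 + 0.55 + 0.92 = 5.02
σ²_T = 5.02 + 2 × 5.53 = 16.08
α (item deleted) = (6/5)·(1 − 5.02/16.08) = 0.825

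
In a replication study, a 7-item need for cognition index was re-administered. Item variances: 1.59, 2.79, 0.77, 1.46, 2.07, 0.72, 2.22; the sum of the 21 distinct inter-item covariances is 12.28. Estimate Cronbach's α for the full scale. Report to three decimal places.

Σσ²ᵢ = 1.59 + 2.79 + 0.77 + 1.46 + 2.07 + 0.72 + 2.22 = 11.62
Sum of distinct covariances = 12.28
σ²_total = Σσ²ᵢ + 2·Σcov = 11.62 + 2 × 12.28 = 36.18
α = (7/6)·(1 − 11.62/36.18) = 0.792

α = 0.792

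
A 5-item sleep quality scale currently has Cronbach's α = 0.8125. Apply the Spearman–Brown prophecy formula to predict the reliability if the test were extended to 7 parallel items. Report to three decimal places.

predicted reliability = 0.858

Length factor m = 7/5 = 1.4000
α' = m·α / (1 + (m−1)·α)
   = 7/5 × 0.8125 / (1 + (7/5 − 1) × 0.8125)
   = 1.1375 / 1.3250 = 0.858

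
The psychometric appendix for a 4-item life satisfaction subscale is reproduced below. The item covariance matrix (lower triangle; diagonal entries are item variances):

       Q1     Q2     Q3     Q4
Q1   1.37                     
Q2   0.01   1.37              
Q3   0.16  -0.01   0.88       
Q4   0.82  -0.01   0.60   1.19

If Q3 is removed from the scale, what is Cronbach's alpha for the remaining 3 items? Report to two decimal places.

α = 0.44

Remaining items: Q1, Q2, Q4 (k = 3).
sum of item variances = 1.37 + 1.37 + 1.19 = 3.93
σ²_T = 3.93 + 2 × 0.82 = 5.57
α (item deleted) = (3/2)·(1 − 3.93/5.57) = 0.44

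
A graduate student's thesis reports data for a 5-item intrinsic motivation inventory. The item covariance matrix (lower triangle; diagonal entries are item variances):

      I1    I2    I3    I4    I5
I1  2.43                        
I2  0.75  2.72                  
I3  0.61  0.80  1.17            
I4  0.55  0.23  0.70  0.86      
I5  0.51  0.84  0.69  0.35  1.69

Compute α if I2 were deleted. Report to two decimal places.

α = 0.70

Remaining items: I1, I3, I4, I5 (k = 4).
ΣVar(i) = 2.43 + 1.17 + 0.86 + 1.69 = 6.15
σ²_total = 6.15 + 2 × 3.41 = 12.97
α (item deleted) = (4/3)·(1 − 6.15/12.97) = 0.70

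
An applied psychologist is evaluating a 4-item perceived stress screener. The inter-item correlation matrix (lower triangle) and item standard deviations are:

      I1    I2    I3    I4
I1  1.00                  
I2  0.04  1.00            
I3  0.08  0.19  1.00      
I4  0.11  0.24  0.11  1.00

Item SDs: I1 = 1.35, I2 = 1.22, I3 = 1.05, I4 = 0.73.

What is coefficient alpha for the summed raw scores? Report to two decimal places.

α = 0.33

Σσ²ᵢ = 1.35² + 1.22² + 1.05² + 0.73² = 4.9463
Covariances σ_ij = r_ij · s_i · s_j:
  σ(I1,I2) = 0.04 × 1.35 × 1.22 = 0.0659
  σ(I1,I3) = 0.08 × 1.35 × 1.05 = 0.1134
  σ(I1,I4) = 0.11 × 1.35 × 0.73 = 0.1084
  σ(I2,I3) = 0.19 × 1.22 × 1.05 = 0.2434
  σ(I2,I4) = 0.24 × 1.22 × 0.73 = 0.2137
  σ(I3,I4) = 0.11 × 1.05 × 0.73 = 0.0843
σ²_T = Σσ²ᵢ + 2·Σσ_ij = 4.9463 + 2 × 0.8291 = 6.6045
α = (4/3)·(1 − 4.9463/6.6045) = 0.33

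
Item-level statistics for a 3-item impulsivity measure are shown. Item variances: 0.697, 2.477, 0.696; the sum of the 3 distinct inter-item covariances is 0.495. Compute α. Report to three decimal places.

α = 0.306

ΣVar(i) = 0.697 + 2.477 + 0.696 = 3.870
Sum of distinct covariances = 0.495
σ²_T = ΣVar(i) + 2·Σcov = 3.870 + 2 × 0.495 = 4.860
α = (3/2)·(1 − 3.870/4.860) = 0.306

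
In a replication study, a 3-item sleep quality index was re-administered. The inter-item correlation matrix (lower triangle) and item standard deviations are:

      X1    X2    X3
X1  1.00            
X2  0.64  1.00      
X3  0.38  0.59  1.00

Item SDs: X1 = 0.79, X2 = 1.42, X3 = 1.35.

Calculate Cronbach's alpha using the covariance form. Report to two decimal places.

α = 0.75

Σσ²ᵢ = 0.79² + 1.42² + 1.35² = 4.4630
Covariances σ_ij = r_ij · s_i · s_j:
  σ(X1,X2) = 0.64 × 0.79 × 1.42 = 0.7180
  σ(X1,X3) = 0.38 × 0.79 × 1.35 = 0.4053
  σ(X2,X3) = 0.59 × 1.42 × 1.35 = 1.1310
σ²_T = Σσ²ᵢ + 2·Σσ_ij = 4.4630 + 2 × 2.2543 = 8.9716
α = (3/2)·(1 − 4.4630/8.9716) = 0.75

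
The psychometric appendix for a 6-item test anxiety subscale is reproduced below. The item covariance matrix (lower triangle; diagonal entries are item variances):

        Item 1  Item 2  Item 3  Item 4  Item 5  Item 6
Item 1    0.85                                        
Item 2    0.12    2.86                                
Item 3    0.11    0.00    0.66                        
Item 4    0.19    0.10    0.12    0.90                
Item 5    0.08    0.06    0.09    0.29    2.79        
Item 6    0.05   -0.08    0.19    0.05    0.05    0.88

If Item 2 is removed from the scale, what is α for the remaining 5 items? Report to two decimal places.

α = 0.36

Remaining items: Item 1, Item 3, Item 4, Item 5, Item 6 (k = 5).
sum of item variances = 0.85 + 0.66 + 0.90 + 2.79 + 0.88 = 6.08
total variance = 6.08 + 2 × 1.22 = 8.52
α (item deleted) = (5/4)·(1 − 6.08/8.52) = 0.36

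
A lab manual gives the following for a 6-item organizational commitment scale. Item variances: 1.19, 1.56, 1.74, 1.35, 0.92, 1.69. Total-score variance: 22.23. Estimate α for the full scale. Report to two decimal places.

sum of item variances = 1.19 + 1.56 + 1.74 + 1.35 + 0.92 + 1.69 = 8.45
α = (k/(k−1))·(1 − sum of item variances/total variance) = (6/5)·(1 − 8.45/22.23) = 0.74

α = 0.74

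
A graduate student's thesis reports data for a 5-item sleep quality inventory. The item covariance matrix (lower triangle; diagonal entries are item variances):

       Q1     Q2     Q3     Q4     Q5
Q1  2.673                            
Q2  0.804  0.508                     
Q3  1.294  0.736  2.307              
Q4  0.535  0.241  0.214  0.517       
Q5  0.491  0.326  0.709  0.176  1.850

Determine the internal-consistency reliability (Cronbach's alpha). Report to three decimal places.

sum of item variances = 2.673 + 0.508 + 2.307 + 0.517 + 1.850 = 7.855
Sum of the distinct covariances = 5.526
σ²_T = 7.855 + 2 × 5.526 = 18.907
α = (k/(k−1))·(1 − sum of item variances/σ²_T) = (5/4)·(1 − 7.855/18.907) = 0.731

α = 0.731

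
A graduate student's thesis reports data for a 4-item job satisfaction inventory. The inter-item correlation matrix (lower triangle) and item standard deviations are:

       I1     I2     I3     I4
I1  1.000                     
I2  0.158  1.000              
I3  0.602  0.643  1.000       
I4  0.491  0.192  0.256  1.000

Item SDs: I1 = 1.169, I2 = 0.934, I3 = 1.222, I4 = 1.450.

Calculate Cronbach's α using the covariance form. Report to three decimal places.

α = 0.709

Σσ²ᵢ = 1.169² + 0.934² + 1.222² + 1.450² = 5.8347
Covariances σ_ij = r_ij · s_i · s_j:
  σ(I1,I2) = 0.158 × 1.169 × 0.934 = 0.1725
  σ(I1,I3) = 0.602 × 1.169 × 1.222 = 0.8600
  σ(I1,I4) = 0.491 × 1.169 × 1.450 = 0.8323
  σ(I2,I3) = 0.643 × 0.934 × 1.222 = 0.7339
  σ(I2,I4) = 0.192 × 0.934 × 1.450 = 0.2600
  σ(I3,I4) = 0.256 × 1.222 × 1.450 = 0.4536
σ²_T = Σσ²ᵢ + 2·Σσ_ij = 5.8347 + 2 × 3.3123 = 12.4593
α = (4/3)·(1 − 5.8347/12.4593) = 0.709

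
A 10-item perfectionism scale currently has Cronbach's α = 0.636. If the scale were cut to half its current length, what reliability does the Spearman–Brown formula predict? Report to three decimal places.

Length factor m = 1/2
α' = m·α / (1 − (1−m)·α)
   = 1/2 × 0.636 / (1 − (1 − 1/2) × 0.636)
   = 0.3180 / 0.6820 = 0.466

predicted reliability = 0.466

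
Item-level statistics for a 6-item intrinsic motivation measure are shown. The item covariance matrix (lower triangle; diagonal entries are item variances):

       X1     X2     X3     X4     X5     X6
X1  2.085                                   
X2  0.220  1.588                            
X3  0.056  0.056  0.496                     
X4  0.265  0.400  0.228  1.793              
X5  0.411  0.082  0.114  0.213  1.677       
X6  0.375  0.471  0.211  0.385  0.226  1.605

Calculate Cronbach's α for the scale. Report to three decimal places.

sum of item variances = 2.085 + 1.588 + 0.496 + 1.793 + 1.677 + 1.605 = 9.244
Σ_{i<j} σ_ij = 3.713
total variance = 9.244 + 2 × 3.713 = 16.670
α = (k/(k−1))·(1 − sum of item variances/total variance) = (6/5)·(1 − 9.244/16.670) = 0.535

Cronbach's α = 0.535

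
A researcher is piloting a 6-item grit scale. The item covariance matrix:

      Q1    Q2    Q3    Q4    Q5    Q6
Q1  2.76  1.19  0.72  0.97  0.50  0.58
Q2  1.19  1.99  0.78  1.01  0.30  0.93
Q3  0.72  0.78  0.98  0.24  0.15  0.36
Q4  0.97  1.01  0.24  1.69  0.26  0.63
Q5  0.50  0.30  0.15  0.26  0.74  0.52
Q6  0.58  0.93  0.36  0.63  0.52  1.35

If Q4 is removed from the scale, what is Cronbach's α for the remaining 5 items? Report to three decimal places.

Remaining items: Q1, Q2, Q3, Q5, Q6 (k = 5).
Σσ²ᵢ = 2.76 + 1.99 + 0.98 + 0.74 + 1.35 = 7.82
total variance = 7.82 + 2 × 6.03 = 19.88
α (item deleted) = (5/4)·(1 − 7.82/19.88) = 0.758

Cronbach's α = 0.758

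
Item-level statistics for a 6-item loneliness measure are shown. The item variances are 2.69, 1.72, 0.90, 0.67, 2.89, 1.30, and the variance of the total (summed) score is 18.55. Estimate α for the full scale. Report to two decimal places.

Σσ²ᵢ = 2.69 + 1.72 + 0.90 + 0.67 + 2.89 + 1.30 = 10.17
α = (k/(k−1))·(1 − Σσ²ᵢ/total variance) = (6/5)·(1 − 10.17/18.55) = 0.54

α = 0.54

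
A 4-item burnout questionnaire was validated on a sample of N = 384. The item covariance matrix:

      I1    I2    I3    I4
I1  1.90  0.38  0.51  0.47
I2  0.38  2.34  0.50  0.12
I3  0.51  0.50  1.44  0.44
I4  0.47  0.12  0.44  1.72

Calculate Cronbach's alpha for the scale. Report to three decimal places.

Cronbach's alpha = 0.527

sum of item variances = 1.90 + 2.34 + 1.44 + 1.72 = 7.40
Sum of off-diagonal covariances = 2.42
σ²_T = 7.40 + 2 × 2.42 = 12.24
α = (k/(k−1))·(1 − sum of item variances/σ²_T) = (4/3)·(1 − 7.40/12.24) = 0.527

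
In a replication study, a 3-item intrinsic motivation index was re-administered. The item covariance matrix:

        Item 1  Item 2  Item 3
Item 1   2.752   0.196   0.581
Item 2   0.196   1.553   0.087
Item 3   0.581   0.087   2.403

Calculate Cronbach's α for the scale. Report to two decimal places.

Cronbach's α = 0.31

Σσ²ᵢ = 2.752 + 1.553 + 2.403 = 6.708
Sum of the distinct covariances = 0.864
Var(T) = 6.708 + 2 × 0.864 = 8.436
α = (k/(k−1))·(1 − Σσ²ᵢ/Var(T)) = (3/2)·(1 − 6.708/8.436) = 0.31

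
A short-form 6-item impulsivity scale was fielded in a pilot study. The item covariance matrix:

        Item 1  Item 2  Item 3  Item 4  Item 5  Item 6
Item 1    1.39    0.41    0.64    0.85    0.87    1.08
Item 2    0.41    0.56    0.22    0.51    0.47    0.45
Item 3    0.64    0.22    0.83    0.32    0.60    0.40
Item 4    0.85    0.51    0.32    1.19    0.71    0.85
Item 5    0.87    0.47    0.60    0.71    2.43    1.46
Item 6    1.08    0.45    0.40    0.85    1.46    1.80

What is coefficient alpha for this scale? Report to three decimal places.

Σσᵢ² = 1.39 + 0.56 + 0.83 + 1.19 + 2.43 + 1.80 = 8.20
Sum of off-diagonal covariances = 9.84
total variance = 8.20 + 2 × 9.84 = 27.88
α = (k/(k−1))·(1 − Σσᵢ²/total variance) = (6/5)·(1 − 8.20/27.88) = 0.847

coefficient alpha = 0.847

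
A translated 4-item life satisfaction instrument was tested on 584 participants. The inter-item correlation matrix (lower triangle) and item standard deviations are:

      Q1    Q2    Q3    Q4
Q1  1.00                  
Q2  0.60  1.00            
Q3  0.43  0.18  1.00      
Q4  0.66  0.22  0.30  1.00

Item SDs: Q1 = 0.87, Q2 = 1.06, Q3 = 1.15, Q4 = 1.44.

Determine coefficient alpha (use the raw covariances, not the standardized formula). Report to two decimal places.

coefficient alpha = 0.69

Σσ²ᵢ = 0.87² + 1.06² + 1.15² + 1.44² = 5.2766
Covariances σ_ij = r_ij · s_i · s_j:
  σ(Q1,Q2) = 0.60 × 0.87 × 1.06 = 0.5533
  σ(Q1,Q3) = 0.43 × 0.87 × 1.15 = 0.4302
  σ(Q1,Q4) = 0.66 × 0.87 × 1.44 = 0.8268
  σ(Q2,Q3) = 0.18 × 1.06 × 1.15 = 0.2194
  σ(Q2,Q4) = 0.22 × 1.06 × 1.44 = 0.3358
  σ(Q3,Q4) = 0.30 × 1.15 × 1.44 = 0.4968
σ²_T = Σσ²ᵢ + 2·Σσ_ij = 5.2766 + 2 × 2.8623 = 11.0012
α = (4/3)·(1 − 5.2766/11.0012) = 0.69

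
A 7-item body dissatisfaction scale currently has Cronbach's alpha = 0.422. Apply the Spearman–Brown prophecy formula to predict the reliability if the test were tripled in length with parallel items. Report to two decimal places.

Length factor m = 3
α' = m·α / (1 + (m−1)·α)
   = 3 × 0.422 / (1 + (3 − 1) × 0.422)
   = 1.2660 / 1.8440 = 0.69

predicted reliability = 0.69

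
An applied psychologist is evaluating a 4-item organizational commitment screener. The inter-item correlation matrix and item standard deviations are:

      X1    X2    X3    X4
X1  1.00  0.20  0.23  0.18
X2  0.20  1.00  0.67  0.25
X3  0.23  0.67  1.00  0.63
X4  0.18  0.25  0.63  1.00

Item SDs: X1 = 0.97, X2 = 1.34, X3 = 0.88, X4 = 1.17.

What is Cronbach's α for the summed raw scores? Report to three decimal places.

Σσ²ᵢ = 0.97² + 1.34² + 0.88² + 1.17² = 4.8798
Covariances σ_ij = r_ij · s_i · s_j:
  σ(X1,X2) = 0.20 × 0.97 × 1.34 = 0.2600
  σ(X1,X3) = 0.23 × 0.97 × 0.88 = 0.1963
  σ(X1,X4) = 0.18 × 0.97 × 1.17 = 0.2043
  σ(X2,X3) = 0.67 × 1.34 × 0.88 = 0.7901
  σ(X2,X4) = 0.25 × 1.34 × 1.17 = 0.3920
  σ(X3,X4) = 0.63 × 0.88 × 1.17 = 0.6486
σ²_T = Σσ²ᵢ + 2·Σσ_ij = 4.8798 + 2 × 2.4913 = 9.8624
α = (4/3)·(1 − 4.8798/9.8624) = 0.674

α = 0.674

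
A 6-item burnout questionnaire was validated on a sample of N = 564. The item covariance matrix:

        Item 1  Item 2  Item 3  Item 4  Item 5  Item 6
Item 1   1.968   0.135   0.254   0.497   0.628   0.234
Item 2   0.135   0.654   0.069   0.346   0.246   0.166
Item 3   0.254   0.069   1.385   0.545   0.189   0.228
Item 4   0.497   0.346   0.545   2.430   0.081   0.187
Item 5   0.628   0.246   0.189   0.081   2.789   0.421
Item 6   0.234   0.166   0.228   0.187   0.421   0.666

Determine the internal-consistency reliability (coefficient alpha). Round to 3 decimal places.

α = 0.553

Σσᵢ² = 1.968 + 0.654 + 1.385 + 2.430 + 2.789 + 0.666 = 9.892
Σ_{i<j} σ_ij = 4.226
total variance = 9.892 + 2 × 4.226 = 18.344
α = (k/(k−1))·(1 − Σσᵢ²/total variance) = (6/5)·(1 − 9.892/18.344) = 0.553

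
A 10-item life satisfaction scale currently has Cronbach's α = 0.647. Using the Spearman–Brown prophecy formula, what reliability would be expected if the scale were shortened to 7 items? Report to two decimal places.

Length factor m = 7/10 = 0.7000
α' = m·α / (1 − (1−m)·α)
   = 7/10 × 0.647 / (1 − (1 − 7/10) × 0.647)
   = 0.4529 / 0.8059 = 0.56

predicted reliability = 0.56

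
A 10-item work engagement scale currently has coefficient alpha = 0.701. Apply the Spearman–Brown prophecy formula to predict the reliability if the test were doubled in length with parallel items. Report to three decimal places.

Length factor m = 2
α' = m·α / (1 + (m−1)·α)
   = 2 × 0.701 / (1 + (2 − 1) × 0.701)
   = 1.4020 / 1.7010 = 0.824

predicted reliability = 0.824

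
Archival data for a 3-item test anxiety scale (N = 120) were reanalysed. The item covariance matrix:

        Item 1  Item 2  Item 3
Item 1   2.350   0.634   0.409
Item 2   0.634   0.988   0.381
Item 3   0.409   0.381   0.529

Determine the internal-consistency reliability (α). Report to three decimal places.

Σσ²ᵢ = 2.350 + 0.988 + 0.529 = 3.867
Sum of the distinct covariances = 1.424
Var(T) = 3.867 + 2 × 1.424 = 6.715
α = (k/(k−1))·(1 − Σσ²ᵢ/Var(T)) = (3/2)·(1 − 3.867/6.715) = 0.636

α = 0.636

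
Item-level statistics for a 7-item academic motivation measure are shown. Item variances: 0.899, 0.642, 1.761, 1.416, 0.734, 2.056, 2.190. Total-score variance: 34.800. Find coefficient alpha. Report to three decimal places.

ΣVar(i) = 0.899 + 0.642 + 1.761 + 1.416 + 0.734 + 2.056 + 2.190 = 9.698
α = (k/(k−1))·(1 − ΣVar(i)/σ²_T) = (7/6)·(1 − 9.698/34.800) = 0.842

coefficient alpha = 0.842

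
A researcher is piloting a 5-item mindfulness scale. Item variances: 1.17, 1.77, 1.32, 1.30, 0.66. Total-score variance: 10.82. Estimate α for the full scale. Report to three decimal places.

Σσᵢ² = 1.17 + 1.77 + 1.32 + 1.30 + 0.66 = 6.22
α = (k/(k−1))·(1 − Σσᵢ²/σ²_total) = (5/4)·(1 − 6.22/10.82) = 0.531

α = 0.531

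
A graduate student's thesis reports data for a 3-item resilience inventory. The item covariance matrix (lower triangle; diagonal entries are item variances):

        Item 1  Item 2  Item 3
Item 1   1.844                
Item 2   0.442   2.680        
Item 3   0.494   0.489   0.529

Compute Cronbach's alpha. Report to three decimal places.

ΣVar(i) = 1.844 + 2.680 + 0.529 = 5.053
Σ_{i<j} σ_ij = 1.425
σ²_T = 5.053 + 2 × 1.425 = 7.903
α = (k/(k−1))·(1 − ΣVar(i)/σ²_T) = (3/2)·(1 − 5.053/7.903) = 0.541

α = 0.541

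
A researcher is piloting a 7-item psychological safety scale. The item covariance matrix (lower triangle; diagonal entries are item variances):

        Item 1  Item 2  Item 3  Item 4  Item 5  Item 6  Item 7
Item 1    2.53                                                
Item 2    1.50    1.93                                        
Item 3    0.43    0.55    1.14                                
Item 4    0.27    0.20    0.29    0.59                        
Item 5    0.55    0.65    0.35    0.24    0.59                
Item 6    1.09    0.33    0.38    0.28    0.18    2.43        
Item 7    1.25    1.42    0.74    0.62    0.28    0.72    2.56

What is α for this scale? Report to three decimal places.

α = 0.790

Σσ²ᵢ = 2.53 + 1.93 + 1.14 + 0.59 + 0.59 + 2.43 + 2.56 = 11.77
Sum of the distinct covariances = 12.32
total variance = 11.77 + 2 × 12.32 = 36.41
α = (k/(k−1))·(1 − Σσ²ᵢ/total variance) = (7/6)·(1 − 11.77/36.41) = 0.790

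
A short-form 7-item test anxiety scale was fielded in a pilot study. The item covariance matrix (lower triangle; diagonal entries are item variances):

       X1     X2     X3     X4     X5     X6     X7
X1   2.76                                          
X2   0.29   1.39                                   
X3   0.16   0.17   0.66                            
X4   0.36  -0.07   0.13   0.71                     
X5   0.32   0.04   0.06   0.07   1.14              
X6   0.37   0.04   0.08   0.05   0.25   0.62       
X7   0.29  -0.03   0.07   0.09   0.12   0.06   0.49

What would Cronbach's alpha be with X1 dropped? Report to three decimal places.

Remaining items: X2, X3, X4, X5, X6, X7 (k = 6).
sum of item variances = 1.39 + 0.66 + 0.71 + 1.14 + 0.62 + 0.49 = 5.01
Var(T) = 5.01 + 2 × 1.13 = 7.27
α (item deleted) = (6/5)·(1 − 5.01/7.27) = 0.373

α = 0.373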